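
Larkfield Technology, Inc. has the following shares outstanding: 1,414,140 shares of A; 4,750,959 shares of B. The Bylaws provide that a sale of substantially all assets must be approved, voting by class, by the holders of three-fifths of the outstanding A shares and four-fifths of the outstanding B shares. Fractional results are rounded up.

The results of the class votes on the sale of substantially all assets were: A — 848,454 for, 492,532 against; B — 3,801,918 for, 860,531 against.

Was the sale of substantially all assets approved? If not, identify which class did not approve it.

Not approved — the A shares did not give the required vote.

A: 3/5 of 1414140 = 848484; 848,484 required, 848,454 in favor — not approved.
B: 4/5 of 4750959 = 3800767.20, rounded up to 3800768; 3,800,768 required, 3,801,918 in favor — approved.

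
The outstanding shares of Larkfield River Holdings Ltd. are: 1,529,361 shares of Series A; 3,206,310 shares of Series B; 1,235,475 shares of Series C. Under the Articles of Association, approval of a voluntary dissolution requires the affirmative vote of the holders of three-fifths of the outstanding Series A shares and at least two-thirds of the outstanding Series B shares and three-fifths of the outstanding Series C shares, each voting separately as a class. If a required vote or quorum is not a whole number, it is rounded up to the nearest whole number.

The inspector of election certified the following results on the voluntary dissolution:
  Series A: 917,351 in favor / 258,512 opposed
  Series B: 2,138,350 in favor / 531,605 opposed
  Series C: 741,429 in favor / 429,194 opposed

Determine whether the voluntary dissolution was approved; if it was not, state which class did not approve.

Series A: 3/5 of 1529361 = 917616.60, rounded up to 917617; 917,617 required, 917,351 in favor — not approved.
Series B: 2/3 of 3206310 = 2137540; 2,137,540 required, 2,138,350 in favor — approved.
Series C: 3/5 of 1235475 = 741285; 741,285 required, 741,429 in favor — approved.

Not approved — the Series A shares did not give the required vote.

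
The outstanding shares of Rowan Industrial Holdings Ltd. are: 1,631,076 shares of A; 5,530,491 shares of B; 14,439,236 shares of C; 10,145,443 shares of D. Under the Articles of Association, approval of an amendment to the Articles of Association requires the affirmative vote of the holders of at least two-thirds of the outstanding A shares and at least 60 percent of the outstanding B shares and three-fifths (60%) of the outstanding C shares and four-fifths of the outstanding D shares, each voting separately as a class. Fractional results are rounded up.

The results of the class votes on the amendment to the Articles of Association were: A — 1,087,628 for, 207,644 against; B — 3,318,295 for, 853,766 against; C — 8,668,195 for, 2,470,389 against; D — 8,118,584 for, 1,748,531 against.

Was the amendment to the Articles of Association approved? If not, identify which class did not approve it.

Approved — every class gave the required vote.

A: 2/3 of 1631076 = 1087384; 1,087,384 required, 1,087,628 in favor — approved.
B: 3/5 of 5530491 = 3318294.60, rounded up to 3318295; 3,318,295 required, 3,318,295 in favor — approved.
C: 3/5 of 14439236 = 8663541.60, rounded up to 8663542; 8,663,542 required, 8,668,195 in favor — approved.
D: 4/5 of 10145443 = 8116354.40, rounded up to 8116355; 8,116,355 required, 8,118,584 in favor — approved.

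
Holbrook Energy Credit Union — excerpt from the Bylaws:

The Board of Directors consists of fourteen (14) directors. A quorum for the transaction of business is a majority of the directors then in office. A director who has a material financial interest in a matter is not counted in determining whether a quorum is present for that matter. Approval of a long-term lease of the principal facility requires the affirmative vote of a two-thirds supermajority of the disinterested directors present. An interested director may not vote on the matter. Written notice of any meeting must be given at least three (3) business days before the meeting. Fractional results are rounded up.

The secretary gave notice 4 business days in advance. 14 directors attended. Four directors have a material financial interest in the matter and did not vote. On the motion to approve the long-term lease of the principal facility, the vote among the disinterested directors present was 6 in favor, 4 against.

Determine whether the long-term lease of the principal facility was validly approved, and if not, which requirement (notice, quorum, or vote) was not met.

Notice: 4 business days given; 3 required (4 ≥ 3). Satisfied.
Quorum: 14 present, but the 4 interested directors do not count, leaving 10. Quorum is 8. Satisfied.
Vote: the long-term lease of the principal facility requires two-thirds of the disinterested directors present (14 − 4 = 10). 2/3 of 10 = 6.67, rounded up to 7, so 7 affirmative votes are needed; 6 voted in favor. Not satisfied.

Invalid — vote requirement not satisfied.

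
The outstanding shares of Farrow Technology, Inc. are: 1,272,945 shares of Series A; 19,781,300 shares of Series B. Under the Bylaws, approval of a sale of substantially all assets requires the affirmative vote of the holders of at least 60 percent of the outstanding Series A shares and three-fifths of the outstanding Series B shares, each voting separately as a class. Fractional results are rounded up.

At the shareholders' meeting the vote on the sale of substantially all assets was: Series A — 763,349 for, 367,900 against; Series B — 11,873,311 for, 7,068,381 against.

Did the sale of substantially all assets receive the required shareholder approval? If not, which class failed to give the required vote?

Not approved — the Series A shares did not give the required vote.

Series A: 3/5 of 1272945 = 763767; 763,767 required, 763,349 in favor — not approved.
Series B: 3/5 of 19781300 = 11868780; 11,868,780 required, 11,873,311 in favor — approved.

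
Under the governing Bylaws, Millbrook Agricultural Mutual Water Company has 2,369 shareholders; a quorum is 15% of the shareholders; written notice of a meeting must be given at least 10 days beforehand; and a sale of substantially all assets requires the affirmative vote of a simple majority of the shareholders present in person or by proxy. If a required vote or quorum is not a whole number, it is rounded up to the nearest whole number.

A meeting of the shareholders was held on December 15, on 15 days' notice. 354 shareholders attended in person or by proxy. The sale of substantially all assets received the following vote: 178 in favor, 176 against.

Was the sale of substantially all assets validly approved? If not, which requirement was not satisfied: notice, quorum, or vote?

Invalid — quorum requirement not satisfied.

Notice: 15 days given; 10 required. Satisfied.
Quorum: 15% of 2,369 = 355.35, rounded up to 356; 354 present. Not satisfied.
Vote: requires a majority of those present (354); a majority of 354 is 178, so 178 needed; 178 in favor. Satisfied.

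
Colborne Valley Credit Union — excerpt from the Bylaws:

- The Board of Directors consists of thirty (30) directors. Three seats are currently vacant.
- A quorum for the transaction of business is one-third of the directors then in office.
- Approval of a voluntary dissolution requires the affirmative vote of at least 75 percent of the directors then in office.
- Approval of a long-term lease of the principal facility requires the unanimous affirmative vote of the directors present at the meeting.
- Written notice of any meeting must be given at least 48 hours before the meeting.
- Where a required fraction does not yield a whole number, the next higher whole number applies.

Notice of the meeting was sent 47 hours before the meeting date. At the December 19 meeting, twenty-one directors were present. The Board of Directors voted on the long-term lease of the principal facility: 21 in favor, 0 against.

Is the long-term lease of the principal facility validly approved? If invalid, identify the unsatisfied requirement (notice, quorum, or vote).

Notice: 47 hours given; 48 required (47 < 48). Not satisfied.
Quorum: 21 present; quorum is 9. Satisfied.
Vote: the long-term lease of the principal facility requires the unanimous vote of the directors present (21). Unanimous means all 21, so 21 affirmative votes are needed; 21 voted in favor. Satisfied.

Invalid — notice requirement not satisfied.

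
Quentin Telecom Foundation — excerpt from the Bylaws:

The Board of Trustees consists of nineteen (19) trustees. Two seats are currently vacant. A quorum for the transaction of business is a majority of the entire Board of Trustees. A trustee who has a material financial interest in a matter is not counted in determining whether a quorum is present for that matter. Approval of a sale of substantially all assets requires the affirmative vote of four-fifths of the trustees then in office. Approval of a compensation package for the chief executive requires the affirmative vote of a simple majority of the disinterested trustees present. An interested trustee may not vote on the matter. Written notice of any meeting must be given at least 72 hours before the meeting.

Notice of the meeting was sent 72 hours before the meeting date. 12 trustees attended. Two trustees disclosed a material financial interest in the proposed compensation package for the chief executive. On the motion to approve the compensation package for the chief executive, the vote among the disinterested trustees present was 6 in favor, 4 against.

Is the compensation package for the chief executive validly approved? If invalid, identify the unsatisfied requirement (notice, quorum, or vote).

Notice: 72 hours given; 72 required (72 ≥ 72). Satisfied.
Quorum: 12 present, but the 2 interested trustees do not count, leaving 10. Quorum is 10. Satisfied.
Vote: the compensation package for the chief executive requires a majority of the disinterested trustees present (12 − 2 = 10). A majority of 10 is 6, so 6 affirmative votes are needed; 6 voted in favor. Satisfied.

Valid — all requirements satisfied.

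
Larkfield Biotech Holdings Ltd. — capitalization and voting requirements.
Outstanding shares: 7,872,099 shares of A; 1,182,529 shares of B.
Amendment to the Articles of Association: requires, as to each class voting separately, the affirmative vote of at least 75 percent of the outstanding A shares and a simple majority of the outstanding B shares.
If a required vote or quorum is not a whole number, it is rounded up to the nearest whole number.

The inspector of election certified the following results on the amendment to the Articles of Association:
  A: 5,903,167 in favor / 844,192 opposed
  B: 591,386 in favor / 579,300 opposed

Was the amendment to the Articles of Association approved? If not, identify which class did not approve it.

A: 3/4 of 7872099 = 5904074.25, rounded up to 5904075; 5,904,075 required, 5,903,167 in favor — not approved.
B: a majority of 1182529 is 591265; 591,265 required, 591,386 in favor — approved.

Not approved — the A shares did not give the required vote.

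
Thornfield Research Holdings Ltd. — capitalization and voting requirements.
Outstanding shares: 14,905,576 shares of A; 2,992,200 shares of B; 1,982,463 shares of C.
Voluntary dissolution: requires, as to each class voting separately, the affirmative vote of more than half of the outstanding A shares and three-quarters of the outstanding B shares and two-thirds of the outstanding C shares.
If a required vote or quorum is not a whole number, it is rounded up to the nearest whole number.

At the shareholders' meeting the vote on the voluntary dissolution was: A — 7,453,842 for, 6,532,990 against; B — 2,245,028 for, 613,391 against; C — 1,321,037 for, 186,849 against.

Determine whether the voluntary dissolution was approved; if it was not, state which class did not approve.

Not approved — the C shares did not give the required vote.

A: a majority of 14905576 is 7452789; 7,452,789 required, 7,453,842 in favor — approved.
B: 3/4 of 2992200 = 2244150; 2,244,150 required, 2,245,028 in favor — approved.
C: 2/3 of 1982463 = 1321642; 1,321,642 required, 1,321,037 in favor — not approved.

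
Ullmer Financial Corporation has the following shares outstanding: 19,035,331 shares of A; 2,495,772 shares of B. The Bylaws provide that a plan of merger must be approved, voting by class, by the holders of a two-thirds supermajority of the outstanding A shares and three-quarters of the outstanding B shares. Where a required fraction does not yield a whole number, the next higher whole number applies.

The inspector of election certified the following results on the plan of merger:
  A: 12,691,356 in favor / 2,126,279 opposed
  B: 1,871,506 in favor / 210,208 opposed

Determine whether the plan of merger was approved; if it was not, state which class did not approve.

Not approved — the B shares did not give the required vote.

A: 2/3 of 19035331 = 12690220.67, rounded up to 12690221; 12,690,221 required, 12,691,356 in favor — approved.
B: 3/4 of 2495772 = 1871829; 1,871,829 required, 1,871,506 in favor — not approved.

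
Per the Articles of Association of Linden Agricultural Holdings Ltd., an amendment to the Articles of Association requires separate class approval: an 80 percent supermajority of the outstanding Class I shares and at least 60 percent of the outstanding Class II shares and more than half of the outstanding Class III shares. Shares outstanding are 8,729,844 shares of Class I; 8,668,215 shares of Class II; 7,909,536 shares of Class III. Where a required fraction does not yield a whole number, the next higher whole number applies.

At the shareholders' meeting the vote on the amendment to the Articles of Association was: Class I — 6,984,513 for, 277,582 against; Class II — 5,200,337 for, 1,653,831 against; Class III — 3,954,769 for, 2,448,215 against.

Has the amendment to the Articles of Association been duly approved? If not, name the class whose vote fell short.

Class I: 4/5 of 8729844 = 6983875.20, rounded up to 6983876; 6,983,876 required, 6,984,513 in favor — approved.
Class II: 3/5 of 8668215 = 5200929; 5,200,929 required, 5,200,337 in favor — not approved.
Class III: a majority of 7909536 is 3954769; 3,954,769 required, 3,954,769 in favor — approved.

Not approved — the Class II shares did not give the required vote.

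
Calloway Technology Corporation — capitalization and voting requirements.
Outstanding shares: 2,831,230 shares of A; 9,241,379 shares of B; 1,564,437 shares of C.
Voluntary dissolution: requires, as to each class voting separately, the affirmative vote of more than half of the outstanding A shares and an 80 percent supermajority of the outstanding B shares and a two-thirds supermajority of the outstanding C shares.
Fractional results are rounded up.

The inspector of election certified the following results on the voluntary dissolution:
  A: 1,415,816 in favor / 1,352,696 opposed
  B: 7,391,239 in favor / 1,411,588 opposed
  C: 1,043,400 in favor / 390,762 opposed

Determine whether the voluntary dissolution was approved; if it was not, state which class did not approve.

Not approved — the B shares did not give the required vote.

A: a majority of 2831230 is 1415616; 1,415,616 required, 1,415,816 in favor — approved.
B: 4/5 of 9241379 = 7393103.20, rounded up to 7393104; 7,393,104 required, 7,391,239 in favor — not approved.
C: 2/3 of 1564437 = 1042958; 1,042,958 required, 1,043,400 in favor — approved.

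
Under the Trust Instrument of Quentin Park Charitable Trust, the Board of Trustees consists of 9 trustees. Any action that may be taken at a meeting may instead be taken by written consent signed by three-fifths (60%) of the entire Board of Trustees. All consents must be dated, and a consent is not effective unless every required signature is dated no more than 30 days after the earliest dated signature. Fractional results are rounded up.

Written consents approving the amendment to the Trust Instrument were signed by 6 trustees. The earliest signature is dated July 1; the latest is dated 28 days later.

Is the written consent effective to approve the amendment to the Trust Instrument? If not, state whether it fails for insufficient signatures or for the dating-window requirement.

Effective — both the signature and dating-window requirements are satisfied.

Signatures required: three-fifths (60%) of 9 — 3/5 of 9 = 5.40, rounded up to 6, so 6 needed; 6 signed. Sufficient.
Dating window: the latest signature is 28 days after the earliest; the limit is 30 days. Within the window.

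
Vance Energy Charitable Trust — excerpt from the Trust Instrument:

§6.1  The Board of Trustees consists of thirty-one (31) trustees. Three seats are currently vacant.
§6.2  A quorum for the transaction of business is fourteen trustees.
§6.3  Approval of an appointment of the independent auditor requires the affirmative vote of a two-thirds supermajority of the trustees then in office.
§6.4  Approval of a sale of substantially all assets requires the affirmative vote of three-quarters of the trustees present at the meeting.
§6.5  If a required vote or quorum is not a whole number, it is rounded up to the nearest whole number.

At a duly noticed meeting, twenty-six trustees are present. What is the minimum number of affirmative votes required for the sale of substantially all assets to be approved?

The sale of substantially all assets requires three-fourths of the trustees present (26).
3/4 of 26 = 19.50, rounded up to 20.

20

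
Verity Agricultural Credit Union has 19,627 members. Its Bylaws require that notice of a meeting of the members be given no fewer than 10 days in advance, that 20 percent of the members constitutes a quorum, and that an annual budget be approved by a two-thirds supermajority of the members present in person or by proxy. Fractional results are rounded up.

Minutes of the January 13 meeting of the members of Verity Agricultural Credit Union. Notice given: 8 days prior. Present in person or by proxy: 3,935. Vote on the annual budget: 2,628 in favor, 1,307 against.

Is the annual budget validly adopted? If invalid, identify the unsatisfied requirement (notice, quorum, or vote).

Notice: 8 days given; 10 required. Not satisfied.
Quorum: 20% of 19,627 = 3,925.40, rounded up to 3,926; 3,935 present. Satisfied.
Vote: requires two-thirds of those present (3,935); 2/3 of 3935 = 2623.33, rounded up to 2624, so 2,624 needed; 2,628 in favor. Satisfied.

Invalid — notice requirement not satisfied.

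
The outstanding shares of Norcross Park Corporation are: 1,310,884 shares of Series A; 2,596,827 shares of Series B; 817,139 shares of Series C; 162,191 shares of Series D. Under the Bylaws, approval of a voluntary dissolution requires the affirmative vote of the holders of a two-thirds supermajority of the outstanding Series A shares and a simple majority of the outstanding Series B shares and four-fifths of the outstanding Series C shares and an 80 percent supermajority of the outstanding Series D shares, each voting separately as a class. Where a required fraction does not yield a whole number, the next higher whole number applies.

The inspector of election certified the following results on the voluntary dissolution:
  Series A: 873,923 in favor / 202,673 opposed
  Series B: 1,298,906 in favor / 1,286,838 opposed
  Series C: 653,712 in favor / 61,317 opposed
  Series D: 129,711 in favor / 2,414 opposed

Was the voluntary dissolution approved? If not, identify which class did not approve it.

Not approved — the Series D shares did not give the required vote.

Series A: 2/3 of 1310884 = 873922.67, rounded up to 873923; 873,923 required, 873,923 in favor — approved.
Series B: a majority of 2596827 is 1298414; 1,298,414 required, 1,298,906 in favor — approved.
Series C: 4/5 of 817139 = 653711.20, rounded up to 653712; 653,712 required, 653,712 in favor — approved.
Series D: 4/5 of 162191 = 129752.80, rounded up to 129753; 129,753 required, 129,711 in favor — not approved.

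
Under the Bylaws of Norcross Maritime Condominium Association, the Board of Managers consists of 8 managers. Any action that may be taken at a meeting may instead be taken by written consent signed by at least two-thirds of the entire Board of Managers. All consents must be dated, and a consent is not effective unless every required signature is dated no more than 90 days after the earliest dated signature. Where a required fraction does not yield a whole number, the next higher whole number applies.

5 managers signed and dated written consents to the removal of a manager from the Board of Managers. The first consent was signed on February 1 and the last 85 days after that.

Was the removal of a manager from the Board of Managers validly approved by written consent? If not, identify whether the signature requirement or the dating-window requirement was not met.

Signatures required: at least two-thirds of 8 — 2/3 of 8 = 5.33, rounded up to 6, so 6 needed; 5 signed. Insufficient.
Dating window: the latest signature is 85 days after the earliest; the limit is 90 days. Within the window.

Not effective — insufficient signatures.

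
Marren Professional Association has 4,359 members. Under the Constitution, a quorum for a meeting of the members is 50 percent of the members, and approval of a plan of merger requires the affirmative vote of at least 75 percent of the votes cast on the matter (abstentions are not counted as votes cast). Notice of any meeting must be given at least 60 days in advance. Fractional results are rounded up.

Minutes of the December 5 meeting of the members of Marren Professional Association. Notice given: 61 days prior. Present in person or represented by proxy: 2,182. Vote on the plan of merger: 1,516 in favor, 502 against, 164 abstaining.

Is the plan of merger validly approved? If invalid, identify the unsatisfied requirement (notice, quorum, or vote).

Notice: 61 days given; 60 required. Satisfied.
Quorum: 50% of 4,359 = 2,179.50, rounded up to 2,180; 2,182 present. Satisfied.
Vote: requires three-fourths of the votes cast (2,182 − 164 abstaining = 2,018); 3/4 of 2018 = 1513.50, rounded up to 1514, so 1,514 needed; 1,516 in favor. Satisfied.

Valid — all requirements satisfied.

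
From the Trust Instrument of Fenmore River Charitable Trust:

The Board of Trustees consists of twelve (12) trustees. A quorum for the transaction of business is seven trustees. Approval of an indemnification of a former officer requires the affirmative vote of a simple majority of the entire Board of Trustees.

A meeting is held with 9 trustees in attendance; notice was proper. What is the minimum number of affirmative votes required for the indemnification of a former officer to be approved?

7

The indemnification of a former officer requires a majority of the entire Board of Trustees (12).
A majority of 12 is 7.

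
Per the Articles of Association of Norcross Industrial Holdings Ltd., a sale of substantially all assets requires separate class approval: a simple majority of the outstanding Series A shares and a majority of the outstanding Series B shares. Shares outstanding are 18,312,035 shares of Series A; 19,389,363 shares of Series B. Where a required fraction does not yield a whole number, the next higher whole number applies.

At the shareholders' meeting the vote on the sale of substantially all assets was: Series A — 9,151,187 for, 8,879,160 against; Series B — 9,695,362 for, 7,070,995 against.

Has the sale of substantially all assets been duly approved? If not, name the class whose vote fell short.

Series A: a majority of 18312035 is 9156018; 9,156,018 required, 9,151,187 in favor — not approved.
Series B: a majority of 19389363 is 9694682; 9,694,682 required, 9,695,362 in favor — approved.

Not approved — the Series A shares did not give the required vote.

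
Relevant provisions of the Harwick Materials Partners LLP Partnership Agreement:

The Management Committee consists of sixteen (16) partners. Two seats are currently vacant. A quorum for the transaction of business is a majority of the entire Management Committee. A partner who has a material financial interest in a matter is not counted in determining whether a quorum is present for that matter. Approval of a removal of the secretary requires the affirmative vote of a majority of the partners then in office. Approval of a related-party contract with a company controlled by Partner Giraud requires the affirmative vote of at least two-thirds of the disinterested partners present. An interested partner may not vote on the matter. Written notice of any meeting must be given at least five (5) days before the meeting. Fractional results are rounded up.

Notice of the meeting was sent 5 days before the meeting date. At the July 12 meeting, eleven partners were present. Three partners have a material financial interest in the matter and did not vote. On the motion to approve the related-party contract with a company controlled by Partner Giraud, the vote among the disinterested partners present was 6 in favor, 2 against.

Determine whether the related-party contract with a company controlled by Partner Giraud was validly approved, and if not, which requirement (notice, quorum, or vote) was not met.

Invalid — quorum requirement not satisfied.

Notice: 5 days given; 5 required (5 ≥ 5). Satisfied.
Quorum: 11 present, but the 3 interested partners do not count, leaving 8. Quorum is 9. Not satisfied.
Vote: the related-party contract with a company controlled by Partner Giraud requires two-thirds of the disinterested partners present (11 − 3 = 8). 2/3 of 8 = 5.33, rounded up to 6, so 6 affirmative votes are needed; 6 voted in favor. Satisfied. (Moot — without a quorum no business can be validly transacted.)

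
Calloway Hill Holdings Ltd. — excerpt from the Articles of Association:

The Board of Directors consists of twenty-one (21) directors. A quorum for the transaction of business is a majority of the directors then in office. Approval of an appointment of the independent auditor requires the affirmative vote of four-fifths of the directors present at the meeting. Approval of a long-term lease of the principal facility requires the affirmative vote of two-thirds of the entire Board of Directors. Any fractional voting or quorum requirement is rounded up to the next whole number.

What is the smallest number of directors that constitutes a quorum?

A majority of 21 is 11.

11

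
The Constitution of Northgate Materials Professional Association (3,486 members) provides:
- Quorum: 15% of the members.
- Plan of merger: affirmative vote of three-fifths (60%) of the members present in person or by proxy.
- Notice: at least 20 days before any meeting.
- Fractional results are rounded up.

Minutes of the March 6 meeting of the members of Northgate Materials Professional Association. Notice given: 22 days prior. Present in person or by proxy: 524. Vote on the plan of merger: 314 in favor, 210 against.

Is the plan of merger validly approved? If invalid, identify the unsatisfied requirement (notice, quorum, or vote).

Invalid — vote requirement not satisfied.

Notice: 22 days given; 20 required. Satisfied.
Quorum: 15% of 3,486 = 522.90, rounded up to 523; 524 present. Satisfied.
Vote: requires three-fifths of those present (524); 3/5 of 524 = 314.40, rounded up to 315, so 315 needed; 314 in favor. Not satisfied.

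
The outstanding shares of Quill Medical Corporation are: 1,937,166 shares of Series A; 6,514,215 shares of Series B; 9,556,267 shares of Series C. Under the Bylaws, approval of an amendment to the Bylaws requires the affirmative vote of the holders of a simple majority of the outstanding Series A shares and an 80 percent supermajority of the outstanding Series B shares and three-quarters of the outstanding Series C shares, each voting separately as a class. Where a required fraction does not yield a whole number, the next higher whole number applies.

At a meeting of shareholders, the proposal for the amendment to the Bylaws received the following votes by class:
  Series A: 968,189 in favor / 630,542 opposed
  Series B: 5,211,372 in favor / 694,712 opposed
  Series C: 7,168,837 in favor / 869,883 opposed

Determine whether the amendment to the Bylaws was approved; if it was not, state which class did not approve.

Series A: a majority of 1937166 is 968584; 968,584 required, 968,189 in favor — not approved.
Series B: 4/5 of 6514215 = 5211372; 5,211,372 required, 5,211,372 in favor — approved.
Series C: 3/4 of 9556267 = 7167200.25, rounded up to 7167201; 7,167,201 required, 7,168,837 in favor — approved.

Not approved — the Series A shares did not give the required vote.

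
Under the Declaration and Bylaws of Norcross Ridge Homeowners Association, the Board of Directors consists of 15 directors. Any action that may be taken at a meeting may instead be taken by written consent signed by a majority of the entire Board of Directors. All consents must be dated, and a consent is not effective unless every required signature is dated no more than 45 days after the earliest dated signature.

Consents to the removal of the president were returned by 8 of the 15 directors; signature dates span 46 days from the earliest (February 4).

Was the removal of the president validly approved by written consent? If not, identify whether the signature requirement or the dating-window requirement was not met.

Not effective — dating-window requirement not satisfied.

Signatures required: a majority of 15 — a majority of 15 is 8, so 8 needed; 8 signed. Sufficient.
Dating window: the latest signature is 46 days after the earliest; the limit is 45 days. Outside the window.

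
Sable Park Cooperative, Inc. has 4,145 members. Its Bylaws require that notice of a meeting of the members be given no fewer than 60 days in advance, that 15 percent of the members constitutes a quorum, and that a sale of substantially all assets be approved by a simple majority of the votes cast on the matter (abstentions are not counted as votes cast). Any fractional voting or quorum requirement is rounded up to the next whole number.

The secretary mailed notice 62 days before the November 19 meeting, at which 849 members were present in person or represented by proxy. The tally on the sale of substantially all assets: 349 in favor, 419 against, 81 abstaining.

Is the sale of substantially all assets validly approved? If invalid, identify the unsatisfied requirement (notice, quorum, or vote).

Notice: 62 days given; 60 required. Satisfied.
Quorum: 15% of 4,145 = 621.75, rounded up to 622; 849 present. Satisfied.
Vote: requires a majority of the votes cast (849 − 81 abstaining = 768); a majority of 768 is 385, so 385 needed; 349 in favor. Not satisfied.

Invalid — vote requirement not satisfied.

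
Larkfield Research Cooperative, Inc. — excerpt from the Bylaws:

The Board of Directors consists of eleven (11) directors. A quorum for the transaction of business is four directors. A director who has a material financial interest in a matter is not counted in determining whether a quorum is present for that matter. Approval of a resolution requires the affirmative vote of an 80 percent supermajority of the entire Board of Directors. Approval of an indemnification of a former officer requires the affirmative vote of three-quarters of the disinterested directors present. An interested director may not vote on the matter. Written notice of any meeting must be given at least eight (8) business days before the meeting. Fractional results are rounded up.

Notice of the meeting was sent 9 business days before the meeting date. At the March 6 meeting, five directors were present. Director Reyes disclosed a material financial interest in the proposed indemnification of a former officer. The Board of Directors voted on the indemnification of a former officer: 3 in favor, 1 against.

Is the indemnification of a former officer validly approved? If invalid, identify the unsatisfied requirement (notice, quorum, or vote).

Notice: 9 business days given; 8 required (9 ≥ 8). Satisfied.
Quorum: 5 present, but the 1 interested director does not count, leaving 4. Quorum is 4. Satisfied.
Vote: the indemnification of a former officer requires three-fourths of the disinterested directors present (5 − 1 = 4). 3/4 of 4 = 3, so 3 affirmative votes are needed; 3 voted in favor. Satisfied.

Valid — all requirements satisfied.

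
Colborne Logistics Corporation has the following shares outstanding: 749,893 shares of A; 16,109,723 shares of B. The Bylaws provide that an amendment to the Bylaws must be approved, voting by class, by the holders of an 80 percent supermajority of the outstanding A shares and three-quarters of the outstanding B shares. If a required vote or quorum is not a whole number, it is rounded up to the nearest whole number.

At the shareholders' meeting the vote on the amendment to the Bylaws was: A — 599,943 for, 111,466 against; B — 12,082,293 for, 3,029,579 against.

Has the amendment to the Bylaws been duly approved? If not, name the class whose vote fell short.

A: 4/5 of 749893 = 599914.40, rounded up to 599915; 599,915 required, 599,943 in favor — approved.
B: 3/4 of 16109723 = 12082292.25, rounded up to 12082293; 12,082,293 required, 12,082,293 in favor — approved.

Approved — every class gave the required vote.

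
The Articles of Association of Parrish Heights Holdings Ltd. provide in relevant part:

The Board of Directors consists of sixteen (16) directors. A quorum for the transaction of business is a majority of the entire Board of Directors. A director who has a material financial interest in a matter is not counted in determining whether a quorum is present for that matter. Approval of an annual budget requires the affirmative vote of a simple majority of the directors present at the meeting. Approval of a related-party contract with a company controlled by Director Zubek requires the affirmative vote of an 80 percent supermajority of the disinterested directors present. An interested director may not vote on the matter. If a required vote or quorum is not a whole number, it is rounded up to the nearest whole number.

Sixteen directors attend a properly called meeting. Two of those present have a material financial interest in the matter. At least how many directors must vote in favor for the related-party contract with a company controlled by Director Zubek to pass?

12

The related-party contract with a company controlled by Director Zubek requires four-fifths of the disinterested directors present (16 − 2 = 14).
4/5 of 14 = 11.20, rounded up to 12.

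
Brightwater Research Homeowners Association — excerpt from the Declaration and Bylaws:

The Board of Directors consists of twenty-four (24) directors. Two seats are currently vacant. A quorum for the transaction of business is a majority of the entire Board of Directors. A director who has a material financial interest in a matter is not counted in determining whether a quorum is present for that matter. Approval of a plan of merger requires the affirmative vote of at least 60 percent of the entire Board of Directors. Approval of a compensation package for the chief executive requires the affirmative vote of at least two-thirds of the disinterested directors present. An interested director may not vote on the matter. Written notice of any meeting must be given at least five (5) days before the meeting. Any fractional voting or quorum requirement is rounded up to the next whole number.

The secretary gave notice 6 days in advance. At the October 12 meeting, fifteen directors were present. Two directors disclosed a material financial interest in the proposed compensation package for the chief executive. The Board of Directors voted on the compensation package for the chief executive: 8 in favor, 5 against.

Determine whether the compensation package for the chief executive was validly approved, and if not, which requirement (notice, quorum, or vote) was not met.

Invalid — vote requirement not satisfied.

Notice: 6 days given; 5 required (6 ≥ 5). Satisfied.
Quorum: 15 present, but the 2 interested directors do not count, leaving 13. Quorum is 13. Satisfied.
Vote: the compensation package for the chief executive requires two-thirds of the disinterested directors present (15 − 2 = 13). 2/3 of 13 = 8.67, rounded up to 9, so 9 affirmative votes are needed; 8 voted in favor. Not satisfied.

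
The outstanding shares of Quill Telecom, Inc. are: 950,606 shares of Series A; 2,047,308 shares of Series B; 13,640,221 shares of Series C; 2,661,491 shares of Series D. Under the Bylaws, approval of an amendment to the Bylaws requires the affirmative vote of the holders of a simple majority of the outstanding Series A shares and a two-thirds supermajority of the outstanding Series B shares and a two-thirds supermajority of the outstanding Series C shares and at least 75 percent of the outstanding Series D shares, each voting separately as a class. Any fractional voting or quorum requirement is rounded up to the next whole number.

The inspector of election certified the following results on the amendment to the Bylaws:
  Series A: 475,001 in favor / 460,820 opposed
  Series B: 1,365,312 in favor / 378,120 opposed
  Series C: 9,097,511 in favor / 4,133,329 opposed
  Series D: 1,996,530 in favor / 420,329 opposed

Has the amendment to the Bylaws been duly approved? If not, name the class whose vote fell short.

Not approved — the Series A shares did not give the required vote.

Series A: a majority of 950606 is 475304; 475,304 required, 475,001 in favor — not approved.
Series B: 2/3 of 2047308 = 1364872; 1,364,872 required, 1,365,312 in favor — approved.
Series C: 2/3 of 13640221 = 9093480.67, rounded up to 9093481; 9,093,481 required, 9,097,511 in favor — approved.
Series D: 3/4 of 2661491 = 1996118.25, rounded up to 1996119; 1,996,119 required, 1,996,530 in favor — approved.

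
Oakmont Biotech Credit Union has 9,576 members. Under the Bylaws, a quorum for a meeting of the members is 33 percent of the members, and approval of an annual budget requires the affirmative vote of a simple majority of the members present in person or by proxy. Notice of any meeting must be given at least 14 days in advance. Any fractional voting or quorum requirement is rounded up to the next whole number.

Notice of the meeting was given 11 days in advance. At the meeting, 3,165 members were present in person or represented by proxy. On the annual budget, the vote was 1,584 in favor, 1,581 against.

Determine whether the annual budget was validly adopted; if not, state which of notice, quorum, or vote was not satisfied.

Notice: 11 days given; 14 required. Not satisfied.
Quorum: 33% of 9,576 = 3,160.08, rounded up to 3,161; 3,165 present. Satisfied.
Vote: requires a majority of those present (3,165); a majority of 3165 is 1583, so 1,583 needed; 1,584 in favor. Satisfied.

Invalid — notice requirement not satisfied.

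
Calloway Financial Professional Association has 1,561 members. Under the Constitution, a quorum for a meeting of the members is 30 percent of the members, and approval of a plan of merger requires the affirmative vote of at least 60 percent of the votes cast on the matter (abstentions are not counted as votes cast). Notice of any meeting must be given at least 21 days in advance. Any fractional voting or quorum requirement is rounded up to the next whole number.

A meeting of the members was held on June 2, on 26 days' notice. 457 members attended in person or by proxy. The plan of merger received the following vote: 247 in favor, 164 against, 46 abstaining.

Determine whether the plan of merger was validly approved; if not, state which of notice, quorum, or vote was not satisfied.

Notice: 26 days given; 21 required. Satisfied.
Quorum: 30% of 1,561 = 468.30, rounded up to 469; 457 present. Not satisfied.
Vote: requires three-fifths of the votes cast (457 − 46 abstaining = 411); 3/5 of 411 = 246.60, rounded up to 247, so 247 needed; 247 in favor. Satisfied.

Invalid — quorum requirement not satisfied.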